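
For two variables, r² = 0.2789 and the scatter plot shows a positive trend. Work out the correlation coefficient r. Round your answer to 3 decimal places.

0.528

|r| = √0.2789 = 0.528
The association is positive, so r = 0.528.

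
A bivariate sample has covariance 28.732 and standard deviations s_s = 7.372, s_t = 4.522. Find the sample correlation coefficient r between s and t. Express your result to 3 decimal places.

r = Cov(s,t) / (s_s · s_t) = 28.732 / (7.372 × 4.522)
  = 28.732 / 33.3362 ≈ 0.862

0.862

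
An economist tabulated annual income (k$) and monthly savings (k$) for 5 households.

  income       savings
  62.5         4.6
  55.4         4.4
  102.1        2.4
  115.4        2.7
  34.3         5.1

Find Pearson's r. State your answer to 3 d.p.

n = 5, Σx = 369.7, Σy = 19.2, Σx² = 31893.47, Σy² = 79.58, Σxy = 1262.81
nΣxy − ΣxΣy = 6314.05 − 7098.24 = -784.19
nΣx² − (Σx)² = 159467.35 − 136678.09 = 22789.26; nΣy² − (Σy)² = 397.9 − 368.64 = 29.26
r = -784.19 / √(22789.26 × 29.26) = -784.19 / 816.5866 ≈ -0.960

-0.960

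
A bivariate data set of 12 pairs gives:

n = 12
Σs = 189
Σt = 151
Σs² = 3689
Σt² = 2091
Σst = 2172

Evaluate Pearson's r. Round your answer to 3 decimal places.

-0.559

r = (nΣst − ΣsΣt) / √[(nΣs² − (Σs)²)(nΣt² − (Σt)²)]
Numerator: 12×2172 − 189×151 = -2475
Denominator: √[(44268 − 35721)(25092 − 22801)] = √[8547 × 2291] = 4425.0624
r = -2475 / 4425.0624 ≈ -0.559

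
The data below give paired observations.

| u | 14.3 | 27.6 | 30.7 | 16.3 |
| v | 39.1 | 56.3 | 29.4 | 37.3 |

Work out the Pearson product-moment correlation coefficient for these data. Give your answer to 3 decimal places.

n = 4, Σu = 88.9, Σv = 162.1, Σu² = 2174.43, Σv² = 6954.15, Σuv = 3623.58
nΣuv − ΣuΣv = 14494.32 − 14410.69 = 83.63
nΣu² − (Σu)² = 8697.72 − 7903.21 = 794.51; nΣv² − (Σv)² = 27816.6 − 26276.41 = 1540.19
r = 83.63 / √(794.51 × 1540.19) = 83.63 / 1106.2081 ≈ 0.076

0.076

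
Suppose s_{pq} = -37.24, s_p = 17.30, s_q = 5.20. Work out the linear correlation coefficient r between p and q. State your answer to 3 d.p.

-0.414

r = Cov(p,q) / (s_p · s_q) = -37.24 / (17.30 × 5.20)
  = -37.24 / 89.9600 ≈ -0.414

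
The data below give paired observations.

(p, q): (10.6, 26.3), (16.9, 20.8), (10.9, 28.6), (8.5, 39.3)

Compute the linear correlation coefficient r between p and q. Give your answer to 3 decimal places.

n = 4, Σp = 46.9, Σq = 115, Σp² = 589.03, Σq² = 3486.78, Σpq = 1276.09
nΣpq − ΣpΣq = 5104.36 − 5393.5 = -289.14
nΣp² − (Σp)² = 2356.12 − 2199.61 = 156.51; nΣq² − (Σq)² = 13947.12 − 13225 = 722.12
r = -289.14 / √(156.51 × 722.12) = -289.14 / 336.1830 ≈ -0.860

-0.860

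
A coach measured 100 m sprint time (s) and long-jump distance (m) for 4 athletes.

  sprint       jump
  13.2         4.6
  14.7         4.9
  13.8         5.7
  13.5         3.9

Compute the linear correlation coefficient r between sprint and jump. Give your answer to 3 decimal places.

n = 4, Σx = 55.2, Σy = 19.1, Σx² = 763.02, Σy² = 92.87, Σxy = 264.06
nΣxy − ΣxΣy = 1056.24 − 1054.32 = 1.92
nΣx² − (Σx)² = 3052.08 − 3047.04 = 5.04; nΣy² − (Σy)² = 371.48 − 364.81 = 6.67
r = 1.92 / √(5.04 × 6.67) = 1.92 / 5.7980 ≈ 0.331

0.331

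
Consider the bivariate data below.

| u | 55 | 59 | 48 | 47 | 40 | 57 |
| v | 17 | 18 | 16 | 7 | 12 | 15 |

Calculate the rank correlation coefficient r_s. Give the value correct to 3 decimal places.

Rank u: 4, 6, 3, 2, 1, 5
Rank v: 5, 6, 4, 1, 2, 3
d = rank(u) − rank(v): -1, 0, -1, 1, -1, 2; Σd² = 8
ρ = 1 − 6Σd² / [n(n²−1)] = 1 − 6×8 / (6×35) = 1 − 48/210 ≈ 0.771

0.771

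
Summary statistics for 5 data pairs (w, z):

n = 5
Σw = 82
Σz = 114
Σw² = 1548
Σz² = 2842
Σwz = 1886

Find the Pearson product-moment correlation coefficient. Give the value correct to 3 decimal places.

0.074

r = (nΣwz − ΣwΣz) / √[(nΣw² − (Σw)²)(nΣz² − (Σz)²)]
Numerator: 5×1886 − 82×114 = 82
Denominator: √[(7740 − 6724)(14210 − 12996)] = √[1016 × 1214] = 1110.5962
r = 82 / 1110.5962 ≈ 0.074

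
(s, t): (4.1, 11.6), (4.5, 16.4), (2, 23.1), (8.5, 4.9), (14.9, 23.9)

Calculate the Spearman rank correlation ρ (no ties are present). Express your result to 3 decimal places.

0.100

Rank s: 2, 3, 1, 4, 5
Rank t: 2, 3, 4, 1, 5
d = rank(s) − rank(t): 0, 0, -3, 3, 0; Σd² = 18
ρ = 1 − 6Σd² / [n(n²−1)] = 1 − 6×18 / (5×24) = 1 − 108/120 ≈ 0.100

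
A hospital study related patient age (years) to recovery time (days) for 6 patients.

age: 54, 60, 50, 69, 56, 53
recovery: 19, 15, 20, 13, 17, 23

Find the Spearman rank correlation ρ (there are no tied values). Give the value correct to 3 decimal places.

-0.943

Rank age: 3, 5, 1, 6, 4, 2
Rank recovery: 4, 2, 5, 1, 3, 6
d = rank(age) − rank(recovery): -1, 3, -4, 5, 1, -4; Σd² = 68
ρ = 1 − 6Σd² / [n(n²−1)] = 1 − 6×68 / (6×35) = 1 − 408/210 ≈ -0.943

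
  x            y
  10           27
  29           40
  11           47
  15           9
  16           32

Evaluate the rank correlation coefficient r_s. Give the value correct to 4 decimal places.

0.2000

Rank x: 1, 5, 2, 3, 4
Rank y: 2, 4, 5, 1, 3
d = rank(x) − rank(y): -1, 1, -3, 2, 1; Σd² = 16
ρ = 1 − 6Σd² / [n(n²−1)] = 1 − 6×16 / (5×24) = 1 − 96/120 ≈ 0.2000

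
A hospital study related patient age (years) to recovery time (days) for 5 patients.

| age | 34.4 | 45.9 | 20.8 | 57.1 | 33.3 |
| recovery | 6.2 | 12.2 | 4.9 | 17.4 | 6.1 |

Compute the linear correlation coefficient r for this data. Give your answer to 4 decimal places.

n = 5, Σx = 191.5, Σy = 46.8, Σx² = 8092.11, Σy² = 551.26, Σxy = 2071.85
nΣxy − ΣxΣy = 10359.25 − 8962.2 = 1397.05
nΣx² − (Σx)² = 40460.55 − 36672.25 = 3788.3; nΣy² − (Σy)² = 2756.3 − 2190.24 = 566.06
r = 1397.05 / √(3788.3 × 566.06) = 1397.05 / 1464.3787 ≈ 0.9540

0.9540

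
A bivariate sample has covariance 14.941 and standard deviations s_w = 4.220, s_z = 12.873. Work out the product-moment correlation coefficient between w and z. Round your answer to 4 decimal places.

r = Cov(w,z) / (s_w · s_z) = 14.941 / (4.220 × 12.873)
  = 14.941 / 54.3241 ≈ 0.2750

0.2750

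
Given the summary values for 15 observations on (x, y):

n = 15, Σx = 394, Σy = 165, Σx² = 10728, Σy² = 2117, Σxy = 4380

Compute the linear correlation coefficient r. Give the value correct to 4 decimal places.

r = (nΣxy − ΣxΣy) / √[(nΣx² − (Σx)²)(nΣy² − (Σy)²)]
Numerator: 15×4380 − 394×165 = 690
Denominator: √[(160920 − 155236)(31755 − 27225)] = √[5684 × 4530] = 5074.3000
r = 690 / 5074.3000 ≈ 0.1360

0.1360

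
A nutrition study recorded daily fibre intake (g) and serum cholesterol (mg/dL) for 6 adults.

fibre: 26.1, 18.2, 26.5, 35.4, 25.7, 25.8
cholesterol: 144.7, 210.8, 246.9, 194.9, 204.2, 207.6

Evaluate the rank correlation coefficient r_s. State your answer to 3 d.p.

Rank fibre: 4, 1, 5, 6, 2, 3
Rank cholesterol: 1, 5, 6, 2, 3, 4
d = rank(fibre) − rank(cholesterol): 3, -4, -1, 4, -1, -1; Σd² = 44
ρ = 1 − 6Σd² / [n(n²−1)] = 1 − 6×44 / (6×35) = 1 − 264/210 ≈ -0.257

-0.257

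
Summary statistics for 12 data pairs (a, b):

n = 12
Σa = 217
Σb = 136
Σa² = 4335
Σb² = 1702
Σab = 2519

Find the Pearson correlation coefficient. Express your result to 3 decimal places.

0.232

r = (nΣab − ΣaΣb) / √[(nΣa² − (Σa)²)(nΣb² − (Σb)²)]
Numerator: 12×2519 − 217×136 = 716
Denominator: √[(52020 − 47089)(20424 − 18496)] = √[4931 × 1928] = 3083.3372
r = 716 / 3083.3372 ≈ 0.232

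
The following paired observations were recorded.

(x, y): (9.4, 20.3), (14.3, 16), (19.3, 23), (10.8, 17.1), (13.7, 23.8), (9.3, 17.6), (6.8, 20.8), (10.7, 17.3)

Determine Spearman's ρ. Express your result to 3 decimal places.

0.000

Rank x: 3, 7, 8, 5, 6, 2, 1, 4
Rank y: 5, 1, 7, 2, 8, 4, 6, 3
d = rank(x) − rank(y): -2, 6, 1, 3, -2, -2, -5, 1; Σd² = 84
ρ = 1 − 6Σd² / [n(n²−1)] = 1 − 6×84 / (8×63) = 1 − 504/504 ≈ 0.000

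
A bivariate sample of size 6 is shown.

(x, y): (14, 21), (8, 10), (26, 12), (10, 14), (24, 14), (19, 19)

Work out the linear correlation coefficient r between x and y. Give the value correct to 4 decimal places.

n = 6, Σx = 101, Σy = 90, Σx² = 1973, Σy² = 1438, Σxy = 1523
nΣxy − ΣxΣy = 9138 − 9090 = 48
nΣx² − (Σx)² = 11838 − 10201 = 1637; nΣy² − (Σy)² = 8628 − 8100 = 528
r = 48 / √(1637 × 528) = 48 / 929.6967 ≈ 0.0516

0.0516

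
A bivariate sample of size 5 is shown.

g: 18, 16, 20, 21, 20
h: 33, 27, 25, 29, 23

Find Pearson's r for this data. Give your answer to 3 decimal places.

n = 5, Σg = 95, Σh = 137, Σg² = 1821, Σh² = 3813, Σgh = 2595
nΣgh − ΣgΣh = 12975 − 13015 = -40
nΣg² − (Σg)² = 9105 − 9025 = 80; nΣh² − (Σh)² = 19065 − 18769 = 296
r = -40 / √(80 × 296) = -40 / 153.8831 ≈ -0.260

-0.260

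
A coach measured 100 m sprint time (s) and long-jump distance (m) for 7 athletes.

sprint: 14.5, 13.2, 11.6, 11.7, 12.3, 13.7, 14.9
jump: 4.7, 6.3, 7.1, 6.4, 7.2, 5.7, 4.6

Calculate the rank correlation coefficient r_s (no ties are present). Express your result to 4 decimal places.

-0.8929

Rank sprint: 6, 4, 1, 2, 3, 5, 7
Rank jump: 2, 4, 6, 5, 7, 3, 1
d = rank(sprint) − rank(jump): 4, 0, -5, -3, -4, 2, 6; Σd² = 106
ρ = 1 − 6Σd² / [n(n²−1)] = 1 − 6×106 / (7×48) = 1 − 636/336 ≈ -0.8929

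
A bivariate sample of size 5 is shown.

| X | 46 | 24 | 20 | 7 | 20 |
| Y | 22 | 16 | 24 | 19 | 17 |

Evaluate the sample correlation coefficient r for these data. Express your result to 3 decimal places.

n = 5, ΣX = 117, ΣY = 98, ΣX² = 3541, ΣY² = 1966, ΣXY = 2349
nΣXY − ΣXΣY = 11745 − 11466 = 279
nΣX² − (ΣX)² = 17705 − 13689 = 4016; nΣY² − (ΣY)² = 9830 − 9604 = 226
r = 279 / √(4016 × 226) = 279 / 952.6888 ≈ 0.293

0.293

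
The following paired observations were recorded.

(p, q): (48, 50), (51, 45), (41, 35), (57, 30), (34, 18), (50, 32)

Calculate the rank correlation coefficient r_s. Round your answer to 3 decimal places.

0.143

Rank p: 3, 5, 2, 6, 1, 4
Rank q: 6, 5, 4, 2, 1, 3
d = rank(p) − rank(q): -3, 0, -2, 4, 0, 1; Σd² = 30
ρ = 1 − 6Σd² / [n(n²−1)] = 1 − 6×30 / (6×35) = 1 − 180/210 ≈ 0.143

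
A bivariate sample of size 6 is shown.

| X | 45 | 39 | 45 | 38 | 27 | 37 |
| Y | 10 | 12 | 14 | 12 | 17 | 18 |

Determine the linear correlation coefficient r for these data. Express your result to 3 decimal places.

n = 6, ΣX = 231, ΣY = 83, ΣX² = 9113, ΣY² = 1197, ΣXY = 3129
nΣXY − ΣXΣY = 18774 − 19173 = -399
nΣX² − (ΣX)² = 54678 − 53361 = 1317; nΣY² − (ΣY)² = 7182 − 6889 = 293
r = -399 / √(1317 × 293) = -399 / 621.1932 ≈ -0.642

-0.642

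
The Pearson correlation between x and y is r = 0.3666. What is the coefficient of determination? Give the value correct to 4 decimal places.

r² = (0.3666)² = 0.1344

0.1344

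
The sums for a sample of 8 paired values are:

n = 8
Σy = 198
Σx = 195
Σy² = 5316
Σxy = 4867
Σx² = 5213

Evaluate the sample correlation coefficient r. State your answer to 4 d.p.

0.0932

r = (nΣxy − ΣxΣy) / √[(nΣx² − (Σx)²)(nΣy² − (Σy)²)]
Numerator: 8×4867 − 195×198 = 326
Denominator: √[(41704 − 38025)(42528 − 39204)] = √[3679 × 3324] = 3496.9981
r = 326 / 3496.9981 ≈ 0.0932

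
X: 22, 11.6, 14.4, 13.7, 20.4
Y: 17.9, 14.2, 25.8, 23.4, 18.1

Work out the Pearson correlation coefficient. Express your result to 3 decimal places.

n = 5, ΣX = 82.1, ΣY = 99.4, ΣX² = 1429.77, ΣY² = 2062.86, ΣXY = 1619.86
nΣXY − ΣXΣY = 8099.3 − 8160.74 = -61.44
nΣX² − (ΣX)² = 7148.85 − 6740.41 = 408.44; nΣY² − (ΣY)² = 10314.3 − 9880.36 = 433.94
r = -61.44 / √(408.44 × 433.94) = -61.44 / 420.9970 ≈ -0.146

-0.146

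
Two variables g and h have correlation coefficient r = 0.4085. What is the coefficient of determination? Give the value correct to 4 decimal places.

0.1669

r² = (0.4085)² = 0.1669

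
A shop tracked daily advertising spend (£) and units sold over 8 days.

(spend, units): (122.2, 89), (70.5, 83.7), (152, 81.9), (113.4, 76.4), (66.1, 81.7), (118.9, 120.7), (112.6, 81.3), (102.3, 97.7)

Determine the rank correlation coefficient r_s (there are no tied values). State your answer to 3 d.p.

Rank spend: 7, 2, 8, 5, 1, 6, 4, 3
Rank units: 6, 5, 4, 1, 3, 8, 2, 7
d = rank(spend) − rank(units): 1, -3, 4, 4, -2, -2, 2, -4; Σd² = 70
ρ = 1 − 6Σd² / [n(n²−1)] = 1 − 6×70 / (8×63) = 1 − 420/504 ≈ 0.167

0.167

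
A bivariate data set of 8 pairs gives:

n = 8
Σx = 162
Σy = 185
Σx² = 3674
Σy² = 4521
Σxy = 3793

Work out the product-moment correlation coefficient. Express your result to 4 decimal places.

0.1512

r = (nΣxy − ΣxΣy) / √[(nΣx² − (Σx)²)(nΣy² − (Σy)²)]
Numerator: 8×3793 − 162×185 = 374
Denominator: √[(29392 − 26244)(36168 − 34225)] = √[3148 × 1943] = 2473.1688
r = 374 / 2473.1688 ≈ 0.1512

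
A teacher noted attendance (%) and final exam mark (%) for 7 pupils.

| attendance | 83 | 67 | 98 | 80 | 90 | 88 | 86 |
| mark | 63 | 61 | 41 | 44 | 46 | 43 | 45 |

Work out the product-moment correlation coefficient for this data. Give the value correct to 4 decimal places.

-0.6899

n = 7, Σx = 592, Σy = 343, Σx² = 50622, Σy² = 17297, Σxy = 28648
nΣxy − ΣxΣy = 200536 − 203056 = -2520
nΣx² − (Σx)² = 354354 − 350464 = 3890; nΣy² − (Σy)² = 121079 − 117649 = 3430
r = -2520 / √(3890 × 3430) = -2520 / 3652.7661 ≈ -0.6899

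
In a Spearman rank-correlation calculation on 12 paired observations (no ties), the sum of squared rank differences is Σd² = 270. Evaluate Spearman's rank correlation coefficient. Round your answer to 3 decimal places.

ρ = 1 − 6Σd² / [n(n²−1)] = 1 − 6×270 / (12×143)
  = 1 − 1620/1716 = 1 − 0.9441 ≈ 0.056

0.056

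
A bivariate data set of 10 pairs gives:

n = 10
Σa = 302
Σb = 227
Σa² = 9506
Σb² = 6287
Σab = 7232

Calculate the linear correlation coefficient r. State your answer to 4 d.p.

r = (nΣab − ΣaΣb) / √[(nΣa² − (Σa)²)(nΣb² − (Σb)²)]
Numerator: 10×7232 − 302×227 = 3766
Denominator: √[(95060 − 91204)(62870 − 51529)] = √[3856 × 11341] = 6612.9340
r = 3766 / 6612.9340 ≈ 0.5695

0.5695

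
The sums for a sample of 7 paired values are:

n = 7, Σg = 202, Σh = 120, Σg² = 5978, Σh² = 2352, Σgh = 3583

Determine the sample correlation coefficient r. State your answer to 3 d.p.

0.573

r = (nΣgh − ΣgΣh) / √[(nΣg² − (Σg)²)(nΣh² − (Σh)²)]
Numerator: 7×3583 − 202×120 = 841
Denominator: √[(41846 − 40804)(16464 − 14400)] = √[1042 × 2064] = 1466.5224
r = 841 / 1466.5224 ≈ 0.573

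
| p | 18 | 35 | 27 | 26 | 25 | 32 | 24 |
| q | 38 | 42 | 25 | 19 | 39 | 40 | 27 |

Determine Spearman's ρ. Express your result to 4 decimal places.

Rank p: 1, 7, 5, 4, 3, 6, 2
Rank q: 4, 7, 2, 1, 5, 6, 3
d = rank(p) − rank(q): -3, 0, 3, 3, -2, 0, -1; Σd² = 32
ρ = 1 − 6Σd² / [n(n²−1)] = 1 − 6×32 / (7×48) = 1 − 192/336 ≈ 0.4286

0.4286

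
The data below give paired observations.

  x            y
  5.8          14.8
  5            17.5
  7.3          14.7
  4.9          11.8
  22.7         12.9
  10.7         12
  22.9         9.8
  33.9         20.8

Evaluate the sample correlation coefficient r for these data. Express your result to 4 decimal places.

n = 8, Σx = 113.2, Σy = 114.3, Σx² = 2439.34, Σy² = 1719.71, Σxy = 1689.24
nΣxy − ΣxΣy = 13513.92 − 12938.76 = 575.16
nΣx² − (Σx)² = 19514.72 − 12814.24 = 6700.48; nΣy² − (Σy)² = 13757.68 − 13064.49 = 693.19
r = 575.16 / √(6700.48 × 693.19) = 575.16 / 2155.1579 ≈ 0.2669

0.2669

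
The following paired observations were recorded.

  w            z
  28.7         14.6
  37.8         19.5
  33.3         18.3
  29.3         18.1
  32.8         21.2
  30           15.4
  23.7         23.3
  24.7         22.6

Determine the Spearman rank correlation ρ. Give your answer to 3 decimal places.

Rank w: 3, 8, 7, 4, 6, 5, 1, 2
Rank z: 1, 5, 4, 3, 6, 2, 8, 7
d = rank(w) − rank(z): 2, 3, 3, 1, 0, 3, -7, -5; Σd² = 106
ρ = 1 − 6Σd² / [n(n²−1)] = 1 − 6×106 / (8×63) = 1 − 636/504 ≈ -0.262

-0.262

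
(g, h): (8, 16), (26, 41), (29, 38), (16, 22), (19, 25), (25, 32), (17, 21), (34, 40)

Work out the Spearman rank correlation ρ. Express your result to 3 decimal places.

Rank g: 1, 6, 7, 2, 4, 5, 3, 8
Rank h: 1, 8, 6, 3, 4, 5, 2, 7
d = rank(g) − rank(h): 0, -2, 1, -1, 0, 0, 1, 1; Σd² = 8
ρ = 1 − 6Σd² / [n(n²−1)] = 1 − 6×8 / (8×63) = 1 − 48/504 ≈ 0.905

0.905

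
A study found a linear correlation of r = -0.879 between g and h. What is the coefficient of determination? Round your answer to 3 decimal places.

0.773

r² = (-0.879)² = 0.773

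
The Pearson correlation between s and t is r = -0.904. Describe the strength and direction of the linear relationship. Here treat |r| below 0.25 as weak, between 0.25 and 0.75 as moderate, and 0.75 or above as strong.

strong negative

r = -0.904 < 0 so the relationship is negative.
|r| = 0.904, which falls in the strong range.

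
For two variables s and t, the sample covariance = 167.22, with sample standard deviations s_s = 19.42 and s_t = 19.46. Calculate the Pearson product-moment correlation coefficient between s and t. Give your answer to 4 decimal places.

r = Cov(s,t) / (s_s · s_t) = 167.22 / (19.42 × 19.46)
  = 167.22 / 377.9132 ≈ 0.4425

0.4425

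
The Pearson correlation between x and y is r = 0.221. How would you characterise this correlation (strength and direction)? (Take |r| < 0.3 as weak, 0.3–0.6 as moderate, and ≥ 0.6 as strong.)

weak positive

r = 0.221 > 0 so the relationship is positive.
|r| = 0.221, which falls in the weak range.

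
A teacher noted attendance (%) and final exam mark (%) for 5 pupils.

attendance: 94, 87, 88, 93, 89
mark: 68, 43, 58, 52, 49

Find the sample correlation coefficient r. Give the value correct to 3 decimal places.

0.675

n = 5, Σx = 451, Σy = 270, Σx² = 40719, Σy² = 14942, Σxy = 24434
nΣxy − ΣxΣy = 122170 − 121770 = 400
nΣx² − (Σx)² = 203595 − 203401 = 194; nΣy² − (Σy)² = 74710 − 72900 = 1810
r = 400 / √(194 × 1810) = 400 / 592.5707 ≈ 0.675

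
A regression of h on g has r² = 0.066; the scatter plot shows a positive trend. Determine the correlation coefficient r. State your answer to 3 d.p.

|r| = √0.066 = 0.257
The association is positive, so r = 0.257.

0.257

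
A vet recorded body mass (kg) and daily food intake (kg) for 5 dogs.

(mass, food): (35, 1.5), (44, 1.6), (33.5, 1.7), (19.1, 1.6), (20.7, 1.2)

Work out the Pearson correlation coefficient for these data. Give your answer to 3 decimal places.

n = 5, Σx = 152.3, Σy = 7.6, Σx² = 5076.55, Σy² = 11.7, Σxy = 235.25
nΣxy − ΣxΣy = 1176.25 − 1157.48 = 18.77
nΣx² − (Σx)² = 25382.75 − 23195.29 = 2187.46; nΣy² − (Σy)² = 58.5 − 57.76 = 0.74
r = 18.77 / √(2187.46 × 0.74) = 18.77 / 40.2333 ≈ 0.467

0.467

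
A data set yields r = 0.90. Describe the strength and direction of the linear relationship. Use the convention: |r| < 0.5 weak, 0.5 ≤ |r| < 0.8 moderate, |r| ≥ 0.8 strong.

r = 0.90 > 0 so the relationship is positive.
|r| = 0.90, which falls in the strong range.

strong positive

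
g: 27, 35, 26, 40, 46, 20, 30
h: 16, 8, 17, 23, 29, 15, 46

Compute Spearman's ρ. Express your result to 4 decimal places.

0.4286

Rank g: 3, 5, 2, 6, 7, 1, 4
Rank h: 3, 1, 4, 5, 6, 2, 7
d = rank(g) − rank(h): 0, 4, -2, 1, 1, -1, -3; Σd² = 32
ρ = 1 − 6Σd² / [n(n²−1)] = 1 − 6×32 / (7×48) = 1 − 192/336 ≈ 0.4286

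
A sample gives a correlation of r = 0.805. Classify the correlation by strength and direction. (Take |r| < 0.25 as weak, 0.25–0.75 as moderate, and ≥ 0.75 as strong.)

strong positive

r = 0.805 > 0 so the relationship is positive.
|r| = 0.805, which falls in the strong range.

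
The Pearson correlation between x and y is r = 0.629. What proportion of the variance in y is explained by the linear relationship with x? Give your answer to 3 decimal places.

r² = (0.629)² = 0.396

0.396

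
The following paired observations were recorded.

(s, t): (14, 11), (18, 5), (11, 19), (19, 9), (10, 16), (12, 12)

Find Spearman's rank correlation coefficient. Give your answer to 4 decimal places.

Rank s: 4, 5, 2, 6, 1, 3
Rank t: 3, 1, 6, 2, 5, 4
d = rank(s) − rank(t): 1, 4, -4, 4, -4, -1; Σd² = 66
ρ = 1 − 6Σd² / [n(n²−1)] = 1 − 6×66 / (6×35) = 1 − 396/210 ≈ -0.8857

-0.8857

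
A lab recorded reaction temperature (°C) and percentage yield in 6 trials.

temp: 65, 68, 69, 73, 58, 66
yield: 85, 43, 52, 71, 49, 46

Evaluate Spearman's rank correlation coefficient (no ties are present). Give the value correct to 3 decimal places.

Rank temp: 2, 4, 5, 6, 1, 3
Rank yield: 6, 1, 4, 5, 3, 2
d = rank(temp) − rank(yield): -4, 3, 1, 1, -2, 1; Σd² = 32
ρ = 1 − 6Σd² / [n(n²−1)] = 1 − 6×32 / (6×35) = 1 − 192/210 ≈ 0.086

0.086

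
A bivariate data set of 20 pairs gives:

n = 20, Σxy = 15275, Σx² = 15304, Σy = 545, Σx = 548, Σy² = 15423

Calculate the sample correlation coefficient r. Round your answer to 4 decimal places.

r = (nΣxy − ΣxΣy) / √[(nΣx² − (Σx)²)(nΣy² − (Σy)²)]
Numerator: 20×15275 − 548×545 = 6840
Denominator: √[(306080 − 300304)(308460 − 297025)] = √[5776 × 11435] = 8127.0265
r = 6840 / 8127.0265 ≈ 0.8416

0.8416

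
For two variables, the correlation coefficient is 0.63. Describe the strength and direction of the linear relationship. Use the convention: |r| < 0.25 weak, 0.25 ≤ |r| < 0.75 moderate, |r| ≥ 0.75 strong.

moderate positive

r = 0.63 > 0 so the relationship is positive.
|r| = 0.63, which falls in the moderate range.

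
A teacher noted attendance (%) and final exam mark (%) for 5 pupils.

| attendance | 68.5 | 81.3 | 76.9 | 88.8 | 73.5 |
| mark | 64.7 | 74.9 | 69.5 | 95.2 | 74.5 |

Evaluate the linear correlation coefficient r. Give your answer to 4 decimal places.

n = 5, Σx = 389, Σy = 378.8, Σx² = 30503.24, Σy² = 29239.64, Σxy = 29795.38
nΣxy − ΣxΣy = 148976.9 − 147353.2 = 1623.7
nΣx² − (Σx)² = 152516.2 − 151321 = 1195.2; nΣy² − (Σy)² = 146198.2 − 143489.44 = 2708.76
r = 1623.7 / √(1195.2 × 2708.76) = 1623.7 / 1799.3082 ≈ 0.9024

0.9024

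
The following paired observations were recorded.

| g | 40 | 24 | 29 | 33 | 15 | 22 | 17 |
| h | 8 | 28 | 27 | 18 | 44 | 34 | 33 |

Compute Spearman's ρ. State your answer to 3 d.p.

-0.964

Rank g: 7, 4, 5, 6, 1, 3, 2
Rank h: 1, 4, 3, 2, 7, 6, 5
d = rank(g) − rank(h): 6, 0, 2, 4, -6, -3, -3; Σd² = 110
ρ = 1 − 6Σd² / [n(n²−1)] = 1 − 6×110 / (7×48) = 1 − 660/336 ≈ -0.964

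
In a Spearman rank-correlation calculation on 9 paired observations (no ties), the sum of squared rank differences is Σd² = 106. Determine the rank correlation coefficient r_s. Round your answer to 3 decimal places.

0.117

ρ = 1 − 6Σd² / [n(n²−1)] = 1 − 6×106 / (9×80)
  = 1 − 636/720 = 1 − 0.8833 ≈ 0.117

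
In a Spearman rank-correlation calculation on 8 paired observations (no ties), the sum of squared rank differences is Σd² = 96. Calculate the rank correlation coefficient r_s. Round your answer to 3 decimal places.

ρ = 1 − 6Σd² / [n(n²−1)] = 1 − 6×96 / (8×63)
  = 1 − 576/504 = 1 − 1.1429 ≈ -0.143

-0.143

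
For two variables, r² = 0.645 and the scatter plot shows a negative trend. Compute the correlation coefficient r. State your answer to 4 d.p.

|r| = √0.645 = 0.8031
The association is negative, so r = −0.8031.

-0.8031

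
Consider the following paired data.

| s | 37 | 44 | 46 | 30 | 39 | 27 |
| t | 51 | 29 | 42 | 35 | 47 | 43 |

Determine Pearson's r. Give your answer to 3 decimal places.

n = 6, Σs = 223, Σt = 247, Σs² = 8571, Σt² = 10489, Σst = 9139
nΣst − ΣsΣt = 54834 − 55081 = -247
nΣs² − (Σs)² = 51426 − 49729 = 1697; nΣt² − (Σt)² = 62934 − 61009 = 1925
r = -247 / √(1697 × 1925) = -247 / 1807.4084 ≈ -0.137

-0.137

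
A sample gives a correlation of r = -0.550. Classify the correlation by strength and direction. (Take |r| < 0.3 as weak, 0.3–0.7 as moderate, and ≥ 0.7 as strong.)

moderate negative

r = -0.550 < 0 so the relationship is negative.
|r| = 0.550, which falls in the moderate range.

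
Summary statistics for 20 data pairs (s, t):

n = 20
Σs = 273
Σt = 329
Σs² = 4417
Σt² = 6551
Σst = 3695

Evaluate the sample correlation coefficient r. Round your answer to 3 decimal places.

r = (nΣst − ΣsΣt) / √[(nΣs² − (Σs)²)(nΣt² − (Σt)²)]
Numerator: 20×3695 − 273×329 = -15917
Denominator: √[(88340 − 74529)(131020 − 108241)] = √[13811 × 22779] = 17736.9887
r = -15917 / 17736.9887 ≈ -0.897

-0.897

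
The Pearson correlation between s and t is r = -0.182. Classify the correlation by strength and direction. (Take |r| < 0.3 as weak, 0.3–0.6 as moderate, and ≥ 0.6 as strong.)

r = -0.182 < 0 so the relationship is negative.
|r| = 0.182, which falls in the weak range.

weak negative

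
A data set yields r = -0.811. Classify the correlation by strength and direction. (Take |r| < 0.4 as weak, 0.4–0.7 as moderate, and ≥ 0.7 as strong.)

strong negative

r = -0.811 < 0 so the relationship is negative.
|r| = 0.811, which falls in the strong range.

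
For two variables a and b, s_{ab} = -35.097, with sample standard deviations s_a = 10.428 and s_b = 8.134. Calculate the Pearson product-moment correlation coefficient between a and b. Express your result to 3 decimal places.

r = Cov(a,b) / (s_a · s_b) = -35.097 / (10.428 × 8.134)
  = -35.097 / 84.8214 ≈ -0.414

-0.414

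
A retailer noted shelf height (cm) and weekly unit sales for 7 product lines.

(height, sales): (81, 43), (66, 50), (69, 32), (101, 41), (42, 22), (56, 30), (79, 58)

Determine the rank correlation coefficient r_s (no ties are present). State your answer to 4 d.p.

Rank height: 6, 3, 4, 7, 1, 2, 5
Rank sales: 5, 6, 3, 4, 1, 2, 7
d = rank(height) − rank(sales): 1, -3, 1, 3, 0, 0, -2; Σd² = 24
ρ = 1 − 6Σd² / [n(n²−1)] = 1 − 6×24 / (7×48) = 1 − 144/336 ≈ 0.5714

0.5714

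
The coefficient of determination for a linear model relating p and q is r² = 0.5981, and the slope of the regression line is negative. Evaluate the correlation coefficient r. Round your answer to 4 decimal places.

|r| = √0.5981 = 0.7734
The association is negative, so r = −0.7734.

-0.7734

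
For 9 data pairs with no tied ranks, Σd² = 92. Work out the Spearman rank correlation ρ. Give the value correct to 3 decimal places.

0.233

ρ = 1 − 6Σd² / [n(n²−1)] = 1 − 6×92 / (9×80)
  = 1 − 552/720 = 1 − 0.7667 ≈ 0.233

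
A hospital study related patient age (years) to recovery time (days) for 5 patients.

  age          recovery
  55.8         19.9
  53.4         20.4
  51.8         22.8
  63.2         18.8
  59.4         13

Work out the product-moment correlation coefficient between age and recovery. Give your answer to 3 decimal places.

n = 5, Σx = 283.6, Σy = 94.9, Σx² = 16171.04, Σy² = 1854.45, Σxy = 5341.18
nΣxy − ΣxΣy = 26705.9 − 26913.64 = -207.74
nΣx² − (Σx)² = 80855.2 − 80428.96 = 426.24; nΣy² − (Σy)² = 9272.25 − 9006.01 = 266.24
r = -207.74 / √(426.24 × 266.24) = -207.74 / 336.8711 ≈ -0.617

-0.617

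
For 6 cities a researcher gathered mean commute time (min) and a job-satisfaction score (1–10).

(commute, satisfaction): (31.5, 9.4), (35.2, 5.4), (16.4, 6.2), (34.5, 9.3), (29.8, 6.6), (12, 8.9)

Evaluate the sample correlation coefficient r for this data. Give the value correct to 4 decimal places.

-0.0523

n = 6, Σx = 159.4, Σy = 45.8, Σx² = 4722.54, Σy² = 365.22, Σxy = 1212.19
nΣxy − ΣxΣy = 7273.14 − 7300.52 = -27.38
nΣx² − (Σx)² = 28335.24 − 25408.36 = 2926.88; nΣy² − (Σy)² = 2191.32 − 2097.64 = 93.68
r = -27.38 / √(2926.88 × 93.68) = -27.38 / 523.6317 ≈ -0.0523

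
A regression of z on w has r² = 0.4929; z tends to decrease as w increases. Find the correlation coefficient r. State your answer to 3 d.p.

|r| = √0.4929 = 0.702
The association is negative, so r = −0.702.

-0.702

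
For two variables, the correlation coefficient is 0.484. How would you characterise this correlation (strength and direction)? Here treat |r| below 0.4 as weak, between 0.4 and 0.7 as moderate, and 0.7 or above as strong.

moderate positive

r = 0.484 > 0 so the relationship is positive.
|r| = 0.484, which falls in the moderate range.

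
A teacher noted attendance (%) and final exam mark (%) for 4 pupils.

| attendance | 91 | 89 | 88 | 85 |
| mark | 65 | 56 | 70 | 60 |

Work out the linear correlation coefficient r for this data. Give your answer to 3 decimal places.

n = 4, Σx = 353, Σy = 251, Σx² = 31171, Σy² = 15861, Σxy = 22159
nΣxy − ΣxΣy = 88636 − 88603 = 33
nΣx² − (Σx)² = 124684 − 124609 = 75; nΣy² − (Σy)² = 63444 − 63001 = 443
r = 33 / √(75 × 443) = 33 / 182.2773 ≈ 0.181

0.181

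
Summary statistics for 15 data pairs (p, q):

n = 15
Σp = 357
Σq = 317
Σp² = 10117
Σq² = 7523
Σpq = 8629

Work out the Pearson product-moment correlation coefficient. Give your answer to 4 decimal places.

r = (nΣpq − ΣpΣq) / √[(nΣp² − (Σp)²)(nΣq² − (Σq)²)]
Numerator: 15×8629 − 357×317 = 16266
Denominator: √[(151755 − 127449)(112845 − 100489)] = √[24306 × 12356] = 17329.8856
r = 16266 / 17329.8856 ≈ 0.9386

0.9386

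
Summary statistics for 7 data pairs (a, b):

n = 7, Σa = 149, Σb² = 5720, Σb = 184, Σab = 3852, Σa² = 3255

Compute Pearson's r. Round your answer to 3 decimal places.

-0.238

r = (nΣab − ΣaΣb) / √[(nΣa² − (Σa)²)(nΣb² − (Σb)²)]
Numerator: 7×3852 − 149×184 = -452
Denominator: √[(22785 − 22201)(40040 − 33856)] = √[584 × 6184] = 1900.3831
r = -452 / 1900.3831 ≈ -0.238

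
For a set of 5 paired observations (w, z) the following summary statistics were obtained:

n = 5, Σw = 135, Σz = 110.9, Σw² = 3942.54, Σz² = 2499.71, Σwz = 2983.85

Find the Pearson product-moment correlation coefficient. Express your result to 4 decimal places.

r = (nΣwz − ΣwΣz) / √[(nΣw² − (Σw)²)(nΣz² − (Σz)²)]
Numerator: 5×2983.85 − 135×110.9 = -52.25
Denominator: √[(19712.7 − 18225)(12498.55 − 12298.81)] = √[1487.7 × 199.74] = 545.1176
r = -52.25 / 545.1176 ≈ -0.0959

-0.0959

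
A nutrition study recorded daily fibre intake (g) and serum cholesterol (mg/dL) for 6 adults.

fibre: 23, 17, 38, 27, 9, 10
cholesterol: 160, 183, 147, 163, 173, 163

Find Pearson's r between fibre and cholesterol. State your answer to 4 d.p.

-0.7041

n = 6, Σx = 124, Σy = 989, Σx² = 3172, Σy² = 163765, Σxy = 19965
nΣxy − ΣxΣy = 119790 − 122636 = -2846
nΣx² − (Σx)² = 19032 − 15376 = 3656; nΣy² − (Σy)² = 982590 − 978121 = 4469
r = -2846 / √(3656 × 4469) = -2846 / 4042.1113 ≈ -0.7041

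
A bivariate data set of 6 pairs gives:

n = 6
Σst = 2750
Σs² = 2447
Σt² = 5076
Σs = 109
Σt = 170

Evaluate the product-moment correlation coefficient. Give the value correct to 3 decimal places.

r = (nΣst − ΣsΣt) / √[(nΣs² − (Σs)²)(nΣt² − (Σt)²)]
Numerator: 6×2750 − 109×170 = -2030
Denominator: √[(14682 − 11881)(30456 − 28900)] = √[2801 × 1556] = 2087.6676
r = -2030 / 2087.6676 ≈ -0.972

-0.972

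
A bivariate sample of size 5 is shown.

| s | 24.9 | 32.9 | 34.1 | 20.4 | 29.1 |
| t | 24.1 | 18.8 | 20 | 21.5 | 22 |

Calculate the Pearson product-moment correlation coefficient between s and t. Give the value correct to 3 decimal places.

n = 5, Σs = 141.4, Σt = 106.4, Σs² = 4128.2, Σt² = 2280.5, Σst = 2979.41
nΣst − ΣsΣt = 14897.05 − 15044.96 = -147.91
nΣs² − (Σs)² = 20641 − 19993.96 = 647.04; nΣt² − (Σt)² = 11402.5 − 11320.96 = 81.54
r = -147.91 / √(647.04 × 81.54) = -147.91 / 229.6947 ≈ -0.644

-0.644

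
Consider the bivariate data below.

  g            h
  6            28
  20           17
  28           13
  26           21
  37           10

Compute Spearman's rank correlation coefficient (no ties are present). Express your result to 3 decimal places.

Rank g: 1, 2, 4, 3, 5
Rank h: 5, 3, 2, 4, 1
d = rank(g) − rank(h): -4, -1, 2, -1, 4; Σd² = 38
ρ = 1 − 6Σd² / [n(n²−1)] = 1 − 6×38 / (5×24) = 1 − 228/120 ≈ -0.900

-0.900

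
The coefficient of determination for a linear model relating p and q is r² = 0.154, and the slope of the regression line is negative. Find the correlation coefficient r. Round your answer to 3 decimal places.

-0.392

|r| = √0.154 = 0.392
The association is negative, so r = −0.392.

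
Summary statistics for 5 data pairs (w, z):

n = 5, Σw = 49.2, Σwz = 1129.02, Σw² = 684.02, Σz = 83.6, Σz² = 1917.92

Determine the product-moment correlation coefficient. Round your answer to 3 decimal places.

0.950

r = (nΣwz − ΣwΣz) / √[(nΣw² − (Σw)²)(nΣz² − (Σz)²)]
Numerator: 5×1129.02 − 49.2×83.6 = 1531.98
Denominator: √[(3420.1 − 2420.64)(9589.6 − 6988.96)] = √[999.46 × 2600.64] = 1612.2145
r = 1531.98 / 1612.2145 ≈ 0.950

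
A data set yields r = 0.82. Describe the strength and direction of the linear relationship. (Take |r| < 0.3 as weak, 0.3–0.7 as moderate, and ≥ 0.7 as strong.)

r = 0.82 > 0 so the relationship is positive.
|r| = 0.82, which falls in the strong range.

strong positive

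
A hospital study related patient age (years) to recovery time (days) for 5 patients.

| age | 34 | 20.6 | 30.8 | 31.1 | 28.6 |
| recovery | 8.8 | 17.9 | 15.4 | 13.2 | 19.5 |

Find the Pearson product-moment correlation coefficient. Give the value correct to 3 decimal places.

n = 5, Σx = 145.1, Σy = 74.8, Σx² = 4314.17, Σy² = 1189.5, Σxy = 2110.48
nΣxy − ΣxΣy = 10552.4 − 10853.48 = -301.08
nΣx² − (Σx)² = 21570.85 − 21054.01 = 516.84; nΣy² − (Σy)² = 5947.5 − 5595.04 = 352.46
r = -301.08 / √(516.84 × 352.46) = -301.08 / 426.8084 ≈ -0.705

-0.705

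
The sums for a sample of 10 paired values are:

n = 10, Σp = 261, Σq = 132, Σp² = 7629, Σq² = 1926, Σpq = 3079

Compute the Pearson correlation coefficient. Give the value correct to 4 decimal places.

r = (nΣpq − ΣpΣq) / √[(nΣp² − (Σp)²)(nΣq² − (Σq)²)]
Numerator: 10×3079 − 261×132 = -3662
Denominator: √[(76290 − 68121)(19260 − 17424)] = √[8169 × 1836] = 3872.7618
r = -3662 / 3872.7618 ≈ -0.9456

-0.9456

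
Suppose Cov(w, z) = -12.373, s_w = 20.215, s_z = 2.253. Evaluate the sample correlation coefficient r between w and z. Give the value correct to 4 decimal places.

r = Cov(w,z) / (s_w · s_z) = -12.373 / (20.215 × 2.253)
  = -12.373 / 45.5444 ≈ -0.2717

-0.2717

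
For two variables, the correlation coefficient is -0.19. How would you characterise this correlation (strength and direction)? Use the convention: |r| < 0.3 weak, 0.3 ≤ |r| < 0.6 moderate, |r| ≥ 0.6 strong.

r = -0.19 < 0 so the relationship is negative.
|r| = 0.19, which falls in the weak range.

weak negative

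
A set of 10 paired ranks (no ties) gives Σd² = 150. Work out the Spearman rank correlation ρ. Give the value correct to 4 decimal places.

0.0909

ρ = 1 − 6Σd² / [n(n²−1)] = 1 − 6×150 / (10×99)
  = 1 − 900/990 = 1 − 0.90909 ≈ 0.0909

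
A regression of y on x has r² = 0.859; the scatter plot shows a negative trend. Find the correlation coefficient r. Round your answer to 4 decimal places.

|r| = √0.859 = 0.9268
The association is negative, so r = −0.9268.

-0.9268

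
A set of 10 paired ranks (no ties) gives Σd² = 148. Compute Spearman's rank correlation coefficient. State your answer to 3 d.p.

ρ = 1 − 6Σd² / [n(n²−1)] = 1 − 6×148 / (10×99)
  = 1 − 888/990 = 1 − 0.8970 ≈ 0.103

0.103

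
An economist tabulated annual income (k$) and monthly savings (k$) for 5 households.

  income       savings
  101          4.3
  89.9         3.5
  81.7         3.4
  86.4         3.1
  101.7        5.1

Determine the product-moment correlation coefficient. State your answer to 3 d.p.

0.888

n = 5, Σx = 460.7, Σy = 19.4, Σx² = 42765.75, Σy² = 77.92, Σxy = 1813.24
nΣxy − ΣxΣy = 9066.2 − 8937.58 = 128.62
nΣx² − (Σx)² = 213828.75 − 212244.49 = 1584.26; nΣy² − (Σy)² = 389.6 − 376.36 = 13.24
r = 128.62 / √(1584.26 × 13.24) = 128.62 / 144.8296 ≈ 0.888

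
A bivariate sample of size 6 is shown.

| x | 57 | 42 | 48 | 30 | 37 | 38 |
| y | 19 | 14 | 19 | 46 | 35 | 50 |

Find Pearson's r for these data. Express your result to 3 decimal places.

n = 6, Σx = 252, Σy = 183, Σx² = 11030, Σy² = 6759, Σxy = 7158
nΣxy − ΣxΣy = 42948 − 46116 = -3168
nΣx² − (Σx)² = 66180 − 63504 = 2676; nΣy² − (Σy)² = 40554 − 33489 = 7065
r = -3168 / √(2676 × 7065) = -3168 / 4348.0961 ≈ -0.729

-0.729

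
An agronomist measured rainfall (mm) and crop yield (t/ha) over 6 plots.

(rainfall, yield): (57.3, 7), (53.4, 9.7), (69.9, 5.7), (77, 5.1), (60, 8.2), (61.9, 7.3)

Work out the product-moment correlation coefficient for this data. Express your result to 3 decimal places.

n = 6, Σx = 379.5, Σy = 43, Σx² = 24381.47, Σy² = 322.12, Σxy = 2654.08
nΣxy − ΣxΣy = 15924.48 − 16318.5 = -394.02
nΣx² − (Σx)² = 146288.82 − 144020.25 = 2268.57; nΣy² − (Σy)² = 1932.72 − 1849 = 83.72
r = -394.02 / √(2268.57 × 83.72) = -394.02 / 435.8035 ≈ -0.904

-0.904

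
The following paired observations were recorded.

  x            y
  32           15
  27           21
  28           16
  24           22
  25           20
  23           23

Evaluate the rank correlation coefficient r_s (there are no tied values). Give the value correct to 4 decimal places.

-0.9429

Rank x: 6, 4, 5, 2, 3, 1
Rank y: 1, 4, 2, 5, 3, 6
d = rank(x) − rank(y): 5, 0, 3, -3, 0, -5; Σd² = 68
ρ = 1 − 6Σd² / [n(n²−1)] = 1 − 6×68 / (6×35) = 1 − 408/210 ≈ -0.9429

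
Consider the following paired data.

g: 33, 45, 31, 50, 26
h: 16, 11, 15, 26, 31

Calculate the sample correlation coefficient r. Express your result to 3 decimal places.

-0.205

n = 5, Σg = 185, Σh = 99, Σg² = 7251, Σh² = 2239, Σgh = 3594
nΣgh − ΣgΣh = 17970 − 18315 = -345
nΣg² − (Σg)² = 36255 − 34225 = 2030; nΣh² − (Σh)² = 11195 − 9801 = 1394
r = -345 / √(2030 × 1394) = -345 / 1682.2069 ≈ -0.205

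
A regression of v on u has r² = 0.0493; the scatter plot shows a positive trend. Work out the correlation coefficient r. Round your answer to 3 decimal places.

0.222

|r| = √0.0493 = 0.222
The association is positive, so r = 0.222.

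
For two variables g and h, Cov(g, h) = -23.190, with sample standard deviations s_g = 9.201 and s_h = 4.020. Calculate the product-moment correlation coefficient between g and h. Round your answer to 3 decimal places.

r = Cov(g,h) / (s_g · s_h) = -23.190 / (9.201 × 4.020)
  = -23.190 / 36.9880 ≈ -0.627

-0.627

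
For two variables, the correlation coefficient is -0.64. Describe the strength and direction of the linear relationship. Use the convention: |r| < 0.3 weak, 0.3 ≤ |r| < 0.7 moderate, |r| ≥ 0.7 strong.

moderate negative

r = -0.64 < 0 so the relationship is negative.
|r| = 0.64, which falls in the moderate range.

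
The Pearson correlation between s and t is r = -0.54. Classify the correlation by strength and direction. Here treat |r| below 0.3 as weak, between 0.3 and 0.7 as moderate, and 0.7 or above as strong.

r = -0.54 < 0 so the relationship is negative.
|r| = 0.54, which falls in the moderate range.

moderate negative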